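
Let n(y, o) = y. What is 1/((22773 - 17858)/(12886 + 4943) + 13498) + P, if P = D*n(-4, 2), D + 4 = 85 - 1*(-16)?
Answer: -93376355887/240660757 ≈ -388.00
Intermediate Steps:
D = 97 (D = -4 + (85 - 1*(-16)) = -4 + (85 + 16) = -4 + 101 = 97)
P = -388 (P = 97*(-4) = -388)
1/((22773 - 17858)/(12886 + 4943) + 13498) + P = 1/((22773 - 17858)/(12886 + 4943) + 13498) - 388 = 1/(4915/17829 + 13498) - 388 = 1/(240660757/17829) - 388 = 17829/240660757 - 388 = -93376355887/240660757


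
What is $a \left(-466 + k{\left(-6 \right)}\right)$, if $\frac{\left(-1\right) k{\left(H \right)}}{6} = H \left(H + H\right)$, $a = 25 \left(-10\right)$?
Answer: $224500$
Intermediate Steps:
$a = -250$
$k{\left(H \right)} = - 12 H^{2}$ ($k{\left(H \right)} = - 6 H \left(H + H\right) = - 6 H 2 H = - 6 \cdot 2 H^{2} = - 12 H^{2}$)
$a \left(-466 + k{\left(-6 \right)}\right) = - 250 \left(-466 - 12 \left(-6\right)^{2}\right) = - 250 \left(-466 - 432\right) = \left(-250\right) \left(-898\right) = 224500$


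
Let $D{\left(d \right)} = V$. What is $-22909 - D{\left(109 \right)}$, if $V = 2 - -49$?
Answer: $-22960$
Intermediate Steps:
$V = 51$ ($V = 2 + 49 = 51$)
$D{\left(d \right)} = 51$
$-22909 - D{\left(109 \right)} = -22909 - 51 = -22960$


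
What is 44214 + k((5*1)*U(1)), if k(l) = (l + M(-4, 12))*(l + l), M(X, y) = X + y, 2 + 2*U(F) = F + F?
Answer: 44214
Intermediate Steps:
U(F) = -1 + F (U(F) = -1 + (F + F)/2 = -1 + (2*F)/2 = -1 + F)
k(l) = 2*l*(8 + l) (k(l) = (l + (-4 + 12))*(l + l) = (l + 8)*(2*l) = (8 + l)*(2*l) = 2*l*(8 + l))
44214 + k((5*1)*U(1)) = 44214 + 2*((5*1)*(-1 + 1))*(8 + (5*1)*(-1 + 1)) = 44214 + 2*(5*0)*(8 + 5*0) = 44214 + 2*0*(8 + 0) = 44214 + 2*0*8 = 44214 + 0 = 44214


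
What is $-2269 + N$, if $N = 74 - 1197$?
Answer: $-3392$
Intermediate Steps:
$N = -1123$ ($N = 74 - 1197 = -1123$)
$-2269 + N = -2269 - 1123 = -3392$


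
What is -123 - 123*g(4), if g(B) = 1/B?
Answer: -615/4 ≈ -153.75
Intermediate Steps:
-123 - 123*g(4) = -123 - 123/4 = -615/4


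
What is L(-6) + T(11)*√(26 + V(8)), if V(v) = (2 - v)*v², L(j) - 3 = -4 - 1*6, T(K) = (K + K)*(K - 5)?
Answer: -7 + 132*I*√358 ≈ -7.0 + 2497.6*I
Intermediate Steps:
T(K) = 2*K*(-5 + K) (T(K) = (2*K)*(-5 + K) = 2*K*(-5 + K))
L(j) = -7 (L(j) = 3 + (-4 - 1*6) = 3 + (-4 - 6) = 3 - 10 = -7)
V(v) = v²*(2 - v)
L(-6) + T(11)*√(26 + V(8)) = -7 + (2*11*(-5 + 11))*√(26 + 8²*(2 - 1*8)) = -7 + (2*11*6)*√(26 + 64*(2 - 8)) = -7 + 132*√(26 + 64*(-6)) = -7 + 132*√(26 - 384) = -7 + 132*√(-358) = -7 + 132*(I*√358) = -7 + 132*I*√358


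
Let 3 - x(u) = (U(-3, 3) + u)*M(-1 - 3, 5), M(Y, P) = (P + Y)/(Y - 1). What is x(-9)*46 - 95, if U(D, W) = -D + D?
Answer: -199/5 ≈ -39.800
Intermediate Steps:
U(D, W) = 0
M(Y, P) = (P + Y)/(-1 + Y)
x(u) = 3 + u/5 (x(u) = 3 - (0 + u)*(5 + (-1 - 3))/(-1 + (-1 - 3)) = 3 - u*(5 - 4)/(-1 - 4) = 3 - u*1/(-5) = 3 - u*(-⅕*1) = 3 - u*(-1)/5 = 3 - (-1)*u/5 = 3 + u/5)
x(-9)*46 - 95 = (3 + (⅕)*(-9))*46 - 95 = (3 - 9/5)*46 - 95 = (6/5)*46 - 95 = 276/5 - 95 = -199/5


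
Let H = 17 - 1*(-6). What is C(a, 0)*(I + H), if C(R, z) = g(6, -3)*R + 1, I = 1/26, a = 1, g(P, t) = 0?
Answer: 599/26 ≈ 23.038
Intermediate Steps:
I = 1/26 ≈ 0.038462
C(R, z) = 1 (C(R, z) = 0*R + 1 = 0 + 1 = 1)
H = 23 (H = 17 + 6 = 23)
C(a, 0)*(I + H) = 1*(1/26 + 23) = 1*(599/26) = 599/26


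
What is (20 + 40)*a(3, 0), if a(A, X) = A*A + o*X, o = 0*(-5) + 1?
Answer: 540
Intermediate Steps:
o = 1 (o = 0 + 1 = 1)
a(A, X) = X + A**2 (a(A, X) = A*A + 1*X = A**2 + X = X + A**2)
(20 + 40)*a(3, 0) = (20 + 40)*(0 + 3**2) = 60*(0 + 9) = 60*9 = 540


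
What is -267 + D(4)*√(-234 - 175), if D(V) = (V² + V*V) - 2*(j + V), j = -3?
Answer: -267 + 30*I*√409 ≈ -267.0 + 606.71*I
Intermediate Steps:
D(V) = 6 - 2*V + 2*V² (D(V) = (V² + V*V) - 2*(-3 + V) = (V² + V²) + (6 - 2*V) = 2*V² + (6 - 2*V) = 6 - 2*V + 2*V²)
-267 + D(4)*√(-234 - 175) = -267 + (6 - 2*4 + 2*4²)*√(-234 - 175) = -267 + (6 - 8 + 2*16)*√(-409) = -267 + (6 - 8 + 32)*(I*√409) = -267 + 30*(I*√409) = -267 + 30*I*√409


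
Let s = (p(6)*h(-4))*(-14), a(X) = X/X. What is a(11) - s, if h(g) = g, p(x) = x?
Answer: -335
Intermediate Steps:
a(X) = 1
s = 336 (s = (6*(-4))*(-14) = -24*(-14) = 336)
a(11) - s = 1 - 1*336 = 1 - 336 = -335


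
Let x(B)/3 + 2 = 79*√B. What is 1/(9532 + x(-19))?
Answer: 9526/91811887 - 237*I*√19/91811887 ≈ 0.00010376 - 1.1252e-5*I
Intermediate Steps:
x(B) = -6 + 237*√B (x(B) = -6 + 3*(79*√B) = -6 + 237*√B)
1/(9532 + x(-19)) = 1/(9532 + (-6 + 237*√(-19))) = 1/(9532 + (-6 + 237*(I*√19))) = 1/(9532 + (-6 + 237*I*√19)) = 1/(9526 + 237*I*√19)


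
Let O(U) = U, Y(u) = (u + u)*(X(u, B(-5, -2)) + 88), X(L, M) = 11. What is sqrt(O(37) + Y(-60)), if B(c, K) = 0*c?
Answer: I*sqrt(11843) ≈ 108.83*I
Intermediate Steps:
B(c, K) = 0
Y(u) = 198*u (Y(u) = (u + u)*(11 + 88) = (2*u)*99 = 198*u)
sqrt(O(37) + Y(-60)) = sqrt(37 + 198*(-60)) = sqrt(37 - 11880) = sqrt(-11843) = I*sqrt(11843)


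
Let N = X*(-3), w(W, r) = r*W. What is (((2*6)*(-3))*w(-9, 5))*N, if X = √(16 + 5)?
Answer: -4860*√21 ≈ -22271.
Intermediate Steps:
w(W, r) = W*r
X = √21 ≈ 4.5826
N = -3*√21 (N = √21*(-3) = -3*√21 ≈ -13.748)
(((2*6)*(-3))*w(-9, 5))*N = (((2*6)*(-3))*(-9*5))*(-3*√21) = ((12*(-3))*(-45))*(-3*√21) = (-36*(-45))*(-3*√21) = 1620*(-3*√21) = -4860*√21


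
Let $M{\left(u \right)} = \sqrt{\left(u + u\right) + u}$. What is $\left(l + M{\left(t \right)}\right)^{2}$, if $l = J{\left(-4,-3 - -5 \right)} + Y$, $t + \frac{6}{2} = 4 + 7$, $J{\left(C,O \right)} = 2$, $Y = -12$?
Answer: $124 - 40 \sqrt{6} \approx 26.02$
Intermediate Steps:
$t = 8$ ($t = -3 + \left(4 + 7\right) = -3 + 11 = 8$)
$M{\left(u \right)} = \sqrt{3} \sqrt{u}$ ($M{\left(u \right)} = \sqrt{2 u + u} = \sqrt{3 u} = \sqrt{3} \sqrt{u}$)
$l = -10$ ($l = 2 - 12 = -10$)
$\left(l + M{\left(t \right)}\right)^{2} = \left(-10 + \sqrt{3} \sqrt{8}\right)^{2} = \left(-10 + \sqrt{3} \cdot 2 \sqrt{2}\right)^{2} = \left(-10 + 2 \sqrt{6}\right)^{2}$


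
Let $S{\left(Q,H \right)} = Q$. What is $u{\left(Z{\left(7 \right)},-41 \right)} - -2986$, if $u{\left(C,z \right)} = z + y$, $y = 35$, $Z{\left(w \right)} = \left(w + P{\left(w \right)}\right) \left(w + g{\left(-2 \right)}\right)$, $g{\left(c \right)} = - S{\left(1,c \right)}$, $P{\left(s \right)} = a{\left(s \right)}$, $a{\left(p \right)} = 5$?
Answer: $2980$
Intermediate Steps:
$P{\left(s \right)} = 5$
$g{\left(c \right)} = -1$ ($g{\left(c \right)} = \left(-1\right) 1 = -1$)
$Z{\left(w \right)} = \left(-1 + w\right) \left(5 + w\right)$ ($Z{\left(w \right)} = \left(w + 5\right) \left(w - 1\right) = \left(5 + w\right) \left(-1 + w\right) = \left(-1 + w\right) \left(5 + w\right)$)
$u{\left(C,z \right)} = 35 + z$ ($u{\left(C,z \right)} = z + 35 = 35 + z$)
$u{\left(Z{\left(7 \right)},-41 \right)} - -2986 = \left(35 - 41\right) - -2986 = -6 + 2986 = 2980$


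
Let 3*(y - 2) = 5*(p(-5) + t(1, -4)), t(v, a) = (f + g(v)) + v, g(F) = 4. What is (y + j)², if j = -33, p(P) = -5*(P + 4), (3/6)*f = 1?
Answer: 121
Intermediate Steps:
f = 2 (f = 2*1 = 2)
p(P) = -20 - 5*P (p(P) = -5*(4 + P) = -20 - 5*P)
t(v, a) = 6 + v (t(v, a) = (2 + 4) + v = 6 + v)
y = 22 (y = 2 + (5*((-20 - 5*(-5)) + (6 + 1)))/3 = 2 + (5*((-20 + 25) + 7))/3 = 2 + (5*(5 + 7))/3 = 2 + (5*12)/3 = 2 + (⅓)*60 = 2 + 20 = 22)
(y + j)² = (22 - 33)² = (-11)² = 121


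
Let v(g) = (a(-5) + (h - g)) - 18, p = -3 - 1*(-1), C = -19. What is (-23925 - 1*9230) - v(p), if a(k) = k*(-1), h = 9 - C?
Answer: -33172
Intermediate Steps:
h = 28 (h = 9 - 1*(-19) = 9 + 19 = 28)
a(k) = -k
p = -2 (p = -3 + 1 = -2)
v(g) = 15 - g (v(g) = (-1*(-5) + (28 - g)) - 18 = (5 + (28 - g)) - 18 = (33 - g) - 18 = 15 - g)
(-23925 - 1*9230) - v(p) = (-23925 - 1*9230) - (15 - 1*(-2)) = (-23925 - 9230) - (15 + 2) = -33155 - 1*17 = -33155 - 17 = -33172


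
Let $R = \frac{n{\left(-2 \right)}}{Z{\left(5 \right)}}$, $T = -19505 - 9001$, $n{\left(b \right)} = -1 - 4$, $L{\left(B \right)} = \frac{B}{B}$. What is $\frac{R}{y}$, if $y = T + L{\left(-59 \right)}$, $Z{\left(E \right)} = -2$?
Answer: $- \frac{1}{11402} \approx -8.7704 \cdot 10^{-5}$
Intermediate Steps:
$L{\left(B \right)} = 1$
$n{\left(b \right)} = -5$ ($n{\left(b \right)} = -1 - 4 = -5$)
$T = -28506$
$R = \frac{5}{2}$ ($R = - \frac{5}{-2} = \left(-5\right) \left(- \frac{1}{2}\right) = \frac{5}{2} \approx 2.5$)
$y = -28505$ ($y = -28506 + 1 = -28505$)
$\frac{R}{y} = \frac{5}{2 \left(-28505\right)} = \frac{5}{2} \left(- \frac{1}{28505}\right) = - \frac{1}{11402}$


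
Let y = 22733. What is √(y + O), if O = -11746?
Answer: √10987 ≈ 104.82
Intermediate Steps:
√(y + O) = √(22733 - 11746) = √10987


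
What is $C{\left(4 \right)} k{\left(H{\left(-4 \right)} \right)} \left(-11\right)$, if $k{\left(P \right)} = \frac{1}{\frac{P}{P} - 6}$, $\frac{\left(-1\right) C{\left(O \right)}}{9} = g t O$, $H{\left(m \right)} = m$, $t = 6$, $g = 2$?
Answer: $- \frac{4752}{5} \approx -950.4$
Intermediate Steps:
$C{\left(O \right)} = - 108 O$ ($C{\left(O \right)} = - 9 \cdot 2 \cdot 6 O = - 9 \cdot 12 O = - 108 O$)
$k{\left(P \right)} = - \frac{1}{5}$ ($k{\left(P \right)} = \frac{1}{1 - 6} = \frac{1}{-5} = - \frac{1}{5}$)
$C{\left(4 \right)} k{\left(H{\left(-4 \right)} \right)} \left(-11\right) = \left(-108\right) 4 \left(- \frac{1}{5}\right) \left(-11\right) = \left(-432\right) \left(- \frac{1}{5}\right) \left(-11\right) = \frac{432}{5} \left(-11\right) = - \frac{4752}{5}$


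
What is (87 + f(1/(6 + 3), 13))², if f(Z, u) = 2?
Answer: 7921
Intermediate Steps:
(87 + f(1/(6 + 3), 13))² = (87 + 2)² = 89² = 7921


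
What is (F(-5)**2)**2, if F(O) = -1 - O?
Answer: 256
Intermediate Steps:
(F(-5)**2)**2 = ((-1 - 1*(-5))**2)**2 = ((-1 + 5)**2)**2 = (4**2)**2 = 16**2 = 256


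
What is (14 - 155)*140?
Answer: -19740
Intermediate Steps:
(14 - 155)*140 = -141*140 = -19740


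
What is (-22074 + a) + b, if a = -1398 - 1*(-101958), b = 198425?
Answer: 276911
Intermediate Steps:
a = 100560 (a = -1398 + 101958 = 100560)
(-22074 + a) + b = (-22074 + 100560) + 198425 = 78486 + 198425 = 276911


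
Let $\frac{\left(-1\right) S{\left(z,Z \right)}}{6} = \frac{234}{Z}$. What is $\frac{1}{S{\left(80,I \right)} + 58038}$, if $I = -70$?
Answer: $\frac{35}{2032032} \approx 1.7224 \cdot 10^{-5}$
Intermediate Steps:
$S{\left(z,Z \right)} = - \frac{1404}{Z}$ ($S{\left(z,Z \right)} = - 6 \frac{234}{Z} = - \frac{1404}{Z}$)
$\frac{1}{S{\left(80,I \right)} + 58038} = \frac{1}{- \frac{1404}{-70} + 58038} = \frac{1}{\left(-1404\right) \left(- \frac{1}{70}\right) + 58038} = \frac{1}{\frac{702}{35} + 58038} = \frac{1}{\frac{2032032}{35}} = \frac{35}{2032032}$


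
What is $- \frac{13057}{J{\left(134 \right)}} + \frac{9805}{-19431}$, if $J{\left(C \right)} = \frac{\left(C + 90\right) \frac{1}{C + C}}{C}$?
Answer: $- \frac{1138907009803}{544068} \approx -2.0933 \cdot 10^{6}$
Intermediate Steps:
$J{\left(C \right)} = \frac{90 + C}{2 C^{2}}$ ($J{\left(C \right)} = \frac{\left(90 + C\right) \frac{1}{2 C}}{C} = \frac{\frac{1}{2} \frac{1}{C} \left(90 + C\right)}{C} = \frac{90 + C}{2 C^{2}}$)
$- \frac{13057}{J{\left(134 \right)}} + \frac{9805}{-19431} = - \frac{13057}{\frac{1}{2} \cdot \frac{1}{17956} \left(90 + 134\right)} + \frac{9805}{-19431} = - \frac{13057}{\frac{1}{2} \cdot \frac{1}{17956} \cdot 224} + 9805 \left(- \frac{1}{19431}\right) = - \frac{13057}{\frac{28}{4489}} - \frac{9805}{19431} = \left(-13057\right) \frac{4489}{28} - \frac{9805}{19431} = - \frac{58612873}{28} - \frac{9805}{19431} = - \frac{1138907009803}{544068}$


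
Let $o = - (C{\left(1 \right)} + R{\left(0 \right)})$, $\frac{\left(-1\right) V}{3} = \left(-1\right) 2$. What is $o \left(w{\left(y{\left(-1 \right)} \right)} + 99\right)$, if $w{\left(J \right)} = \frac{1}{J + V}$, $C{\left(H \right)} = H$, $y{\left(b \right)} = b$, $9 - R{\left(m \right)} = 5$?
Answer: $-496$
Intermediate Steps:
$R{\left(m \right)} = 4$ ($R{\left(m \right)} = 9 - 5 = 4$)
$V = 6$ ($V = - 3 \left(\left(-1\right) 2\right) = \left(-3\right) \left(-2\right) = 6$)
$w{\left(J \right)} = \frac{1}{6 + J}$ ($w{\left(J \right)} = \frac{1}{J + 6} = \frac{1}{6 + J}$)
$o = -5$ ($o = - (1 + 4) = \left(-1\right) 5 = -5$)
$o \left(w{\left(y{\left(-1 \right)} \right)} + 99\right) = - 5 \left(\frac{1}{6 - 1} + 99\right) = - 5 \left(\frac{1}{5} + 99\right) = \left(-5\right) \frac{496}{5} = -496$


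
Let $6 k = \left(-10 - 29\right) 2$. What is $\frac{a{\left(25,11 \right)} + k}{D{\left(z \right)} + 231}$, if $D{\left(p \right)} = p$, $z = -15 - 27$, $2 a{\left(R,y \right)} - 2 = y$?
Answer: $- \frac{13}{378} \approx -0.034392$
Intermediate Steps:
$k = -13$ ($k = \frac{\left(-10 - 29\right) 2}{6} = \frac{\left(-39\right) 2}{6} = \frac{1}{6} \left(-78\right) = -13$)
$a{\left(R,y \right)} = 1 + \frac{y}{2}$
$z = -42$
$\frac{a{\left(25,11 \right)} + k}{D{\left(z \right)} + 231} = \frac{\left(1 + \frac{1}{2} \cdot 11\right) - 13}{-42 + 231} = \frac{\left(1 + \frac{11}{2}\right) - 13}{189} = \left(\frac{13}{2} - 13\right) \frac{1}{189} = \left(- \frac{13}{2}\right) \frac{1}{189} = - \frac{13}{378}$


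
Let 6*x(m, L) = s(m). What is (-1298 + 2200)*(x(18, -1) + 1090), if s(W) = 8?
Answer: 2953148/3 ≈ 9.8438e+5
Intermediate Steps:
x(m, L) = 4/3 (x(m, L) = (⅙)*8 = 4/3)
(-1298 + 2200)*(x(18, -1) + 1090) = (-1298 + 2200)*(4/3 + 1090) = 902*(3274/3) = 2953148/3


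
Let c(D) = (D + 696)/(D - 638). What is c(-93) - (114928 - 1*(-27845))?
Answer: -104367666/731 ≈ -1.4277e+5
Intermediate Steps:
c(D) = (696 + D)/(-638 + D)
c(-93) - (114928 - 1*(-27845)) = (696 - 93)/(-638 - 93) - (114928 - 1*(-27845)) = 603/(-731) - (114928 + 27845) = -1/731*603 - 1*142773 = -603/731 - 142773 = -104367666/731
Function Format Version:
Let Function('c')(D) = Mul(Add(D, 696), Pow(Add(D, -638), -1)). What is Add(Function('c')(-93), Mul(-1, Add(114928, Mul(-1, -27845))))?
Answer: Rational(-104367666, 731) ≈ -1.4277e+5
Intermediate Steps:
Function('c')(D) = Mul(Pow(Add(-638, D), -1), Add(696, D)) (Function('c')(D) = Mul(Add(696, D), Pow(Add(-638, D), -1)) = Mul(Pow(Add(-638, D), -1), Add(696, D)))
Add(Function('c')(-93), Mul(-1, Add(114928, Mul(-1, -27845)))) = Add(Mul(Pow(Add(-638, -93), -1), Add(696, -93)), Mul(-1, Add(114928, Mul(-1, -27845)))) = Add(Mul(Pow(-731, -1), 603), Mul(-1, Add(114928, 27845))) = Add(Mul(Rational(-1, 731), 603), Mul(-1, 142773)) = Add(Rational(-603, 731), -142773) = Rational(-104367666, 731)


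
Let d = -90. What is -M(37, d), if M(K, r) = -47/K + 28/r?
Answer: 2633/1665 ≈ 1.5814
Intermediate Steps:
-M(37, d) = -(-47/37 + 28/(-90)) = -(-47*1/37 + 28*(-1/90)) = -(-47/37 - 14/45) = -1*(-2633/1665) = 2633/1665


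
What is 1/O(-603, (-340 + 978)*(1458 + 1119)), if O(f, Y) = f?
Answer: -1/603 ≈ -0.0016584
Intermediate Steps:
1/O(-603, (-340 + 978)*(1458 + 1119)) = 1/(-603) = -1/603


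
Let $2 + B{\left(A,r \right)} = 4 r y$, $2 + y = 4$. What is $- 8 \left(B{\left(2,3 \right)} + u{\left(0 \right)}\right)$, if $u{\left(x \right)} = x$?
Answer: $-176$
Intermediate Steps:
$y = 2$ ($y = -2 + 4 = 2$)
$B{\left(A,r \right)} = -2 + 8 r$ ($B{\left(A,r \right)} = -2 + 4 r 2 = -2 + 8 r$)
$- 8 \left(B{\left(2,3 \right)} + u{\left(0 \right)}\right) = - 8 \left(\left(-2 + 8 \cdot 3\right) + 0\right) = - 8 \left(\left(-2 + 24\right) + 0\right) = - 8 \left(22 + 0\right) = \left(-8\right) 22 = -176$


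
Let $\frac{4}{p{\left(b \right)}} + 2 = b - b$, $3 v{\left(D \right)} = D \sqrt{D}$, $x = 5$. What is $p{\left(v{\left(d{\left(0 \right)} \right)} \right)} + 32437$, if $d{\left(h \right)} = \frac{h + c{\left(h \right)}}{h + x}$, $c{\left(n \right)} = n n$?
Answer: $32435$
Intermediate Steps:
$c{\left(n \right)} = n^{2}$
$d{\left(h \right)} = \frac{h + h^{2}}{5 + h}$ ($d{\left(h \right)} = \frac{h + h^{2}}{h + 5} = \frac{h + h^{2}}{5 + h}$)
$v{\left(D \right)} = \frac{D^{\frac{3}{2}}}{3}$ ($v{\left(D \right)} = \frac{D \sqrt{D}}{3} = \frac{D^{\frac{3}{2}}}{3}$)
$p{\left(b \right)} = -2$ ($p{\left(b \right)} = \frac{4}{-2 + \left(b - b\right)} = \frac{4}{-2 + 0} = \frac{4}{-2} = 4 \left(- \frac{1}{2}\right) = -2$)
$p{\left(v{\left(d{\left(0 \right)} \right)} \right)} + 32437 = -2 + 32437 = 32435$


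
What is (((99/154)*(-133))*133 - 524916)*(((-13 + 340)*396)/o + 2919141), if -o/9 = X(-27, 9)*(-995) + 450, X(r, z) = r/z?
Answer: -716997434885235/458 ≈ -1.5655e+12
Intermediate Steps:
o = -30915 (o = -9*(-27/9*(-995) + 450) = -9*(-27*⅑*(-995) + 450) = -9*(-3*(-995) + 450) = -9*(2985 + 450) = -9*3435 = -30915)
(((99/154)*(-133))*133 - 524916)*(((-13 + 340)*396)/o + 2919141) = (((99/154)*(-133))*133 - 524916)*(((-13 + 340)*396)/(-30915) + 2919141) = (((99*(1/154))*(-133))*133 - 524916)*((327*396)*(-1/30915) + 2919141) = (((9/14)*(-133))*133 - 524916)*(129492*(-1/30915) + 2919141) = (-171/2*133 - 524916)*(-4796/1145 + 2919141) = (-22743/2 - 524916)*(3342411649/1145) = -1072575/2*3342411649/1145 = -716997434885235/458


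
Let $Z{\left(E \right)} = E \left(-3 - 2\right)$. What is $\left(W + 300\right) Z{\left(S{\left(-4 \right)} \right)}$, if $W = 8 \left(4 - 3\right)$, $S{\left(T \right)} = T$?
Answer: $6160$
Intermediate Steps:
$Z{\left(E \right)} = - 5 E$ ($Z{\left(E \right)} = E \left(-5\right) = - 5 E$)
$W = 8$ ($W = 8 \cdot 1 = 8$)
$\left(W + 300\right) Z{\left(S{\left(-4 \right)} \right)} = \left(8 + 300\right) \left(\left(-5\right) \left(-4\right)\right) = 308 \cdot 20 = 6160$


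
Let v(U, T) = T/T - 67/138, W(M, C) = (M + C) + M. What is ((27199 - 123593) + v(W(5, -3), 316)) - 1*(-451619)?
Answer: 49021121/138 ≈ 3.5523e+5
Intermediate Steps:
W(M, C) = C + 2*M (W(M, C) = (C + M) + M = C + 2*M)
v(U, T) = 71/138 (v(U, T) = 1 - 67*1/138 = 1 - 67/138 = 71/138)
((27199 - 123593) + v(W(5, -3), 316)) - 1*(-451619) = ((27199 - 123593) + 71/138) - 1*(-451619) = (-96394 + 71/138) + 451619 = -13302301/138 + 451619 = 49021121/138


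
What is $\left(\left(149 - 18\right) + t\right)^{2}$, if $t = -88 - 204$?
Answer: $25921$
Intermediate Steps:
$t = -292$ ($t = -88 - 204 = -292$)
$\left(\left(149 - 18\right) + t\right)^{2} = \left(\left(149 - 18\right) - 292\right)^{2} = \left(131 - 292\right)^{2} = \left(-161\right)^{2} = 25921$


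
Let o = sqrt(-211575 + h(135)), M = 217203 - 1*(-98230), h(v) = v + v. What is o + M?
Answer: 315433 + I*sqrt(211305) ≈ 3.1543e+5 + 459.68*I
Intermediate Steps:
h(v) = 2*v
M = 315433 (M = 217203 + 98230 = 315433)
o = I*sqrt(211305) (o = sqrt(-211575 + 2*135) = sqrt(-211575 + 270) = sqrt(-211305) = I*sqrt(211305) ≈ 459.68*I)
o + M = I*sqrt(211305) + 315433 = 315433 + I*sqrt(211305)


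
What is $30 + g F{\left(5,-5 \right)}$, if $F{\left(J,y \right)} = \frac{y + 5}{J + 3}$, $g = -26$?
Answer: $30$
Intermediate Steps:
$F{\left(J,y \right)} = \frac{5 + y}{3 + J}$
$30 + g F{\left(5,-5 \right)} = 30 - 26 \frac{5 - 5}{3 + 5} = 30 - 26 \cdot \frac{1}{8} \cdot 0 = 30 - 0 = 30 + 0 = 30$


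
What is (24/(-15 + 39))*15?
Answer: 15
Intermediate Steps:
(24/(-15 + 39))*15 = (24/24)*15 = ((1/24)*24)*15 = 1*15 = 15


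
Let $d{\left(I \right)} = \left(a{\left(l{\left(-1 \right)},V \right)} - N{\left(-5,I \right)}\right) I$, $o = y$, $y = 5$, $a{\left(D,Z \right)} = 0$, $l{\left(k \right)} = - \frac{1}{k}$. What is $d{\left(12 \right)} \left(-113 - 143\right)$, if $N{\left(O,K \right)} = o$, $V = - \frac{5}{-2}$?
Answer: $15360$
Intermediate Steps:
$V = \frac{5}{2}$ ($V = \left(-5\right) \left(- \frac{1}{2}\right) = \frac{5}{2} \approx 2.5$)
$o = 5$
$N{\left(O,K \right)} = 5$
$d{\left(I \right)} = - 5 I$ ($d{\left(I \right)} = \left(0 - 5\right) I = - 5 I$)
$d{\left(12 \right)} \left(-113 - 143\right) = \left(-5\right) 12 \left(-113 - 143\right) = \left(-60\right) \left(-256\right) = 15360$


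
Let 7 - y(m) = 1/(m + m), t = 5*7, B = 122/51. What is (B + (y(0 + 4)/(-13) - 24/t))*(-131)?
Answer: -28637779/185640 ≈ -154.27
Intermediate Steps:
B = 122/51 (B = 122*(1/51) = 122/51 ≈ 2.3922)
t = 35
y(m) = 7 - 1/(2*m) (y(m) = 7 - 1/(m + m) = 7 - 1/(2*m))
(B + (y(0 + 4)/(-13) - 24/t))*(-131) = (122/51 + ((7 - 1/(2*(0 + 4)))/(-13) - 24/35))*(-131) = (122/51 + ((7 - 1/2/4)*(-1/13) - 24*1/35))*(-131) = (122/51 + ((7 - 1/2*1/4)*(-1/13) - 24/35))*(-131) = (122/51 + ((7 - 1/8)*(-1/13) - 24/35))*(-131) = (122/51 + ((55/8)*(-1/13) - 24/35))*(-131) = (122/51 + (-55/104 - 24/35))*(-131) = (122/51 - 4421/3640)*(-131) = (218609/185640)*(-131) = -28637779/185640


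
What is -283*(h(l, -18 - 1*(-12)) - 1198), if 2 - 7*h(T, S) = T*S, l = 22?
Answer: 2335316/7 ≈ 3.3362e+5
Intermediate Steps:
h(T, S) = 2/7 - S*T/7 (h(T, S) = 2/7 - T*S/7 = 2/7 - S*T/7)
-283*(h(l, -18 - 1*(-12)) - 1198) = -283*((2/7 - 1/7*(-18 - 1*(-12))*22) - 1198) = -283*((2/7 - 1/7*(-18 + 12)*22) - 1198) = -283*((2/7 - 1/7*(-6)*22) - 1198) = -283*((2/7 + 132/7) - 1198) = -283*(134/7 - 1198) = -283*(-8252/7) = 2335316/7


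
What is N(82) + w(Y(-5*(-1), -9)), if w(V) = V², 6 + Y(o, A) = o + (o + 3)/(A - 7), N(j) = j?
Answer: 337/4 ≈ 84.250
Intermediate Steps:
Y(o, A) = -6 + o + (3 + o)/(-7 + A) (Y(o, A) = -6 + (o + (o + 3)/(A - 7)) = -6 + (o + (3 + o)/(-7 + A)) = -6 + o + (3 + o)/(-7 + A))
N(82) + w(Y(-5*(-1), -9)) = 82 + ((45 - 6*(-9) - (-30)*(-1) - (-45)*(-1))/(-7 - 9))² = 82 + ((45 + 54 - 6*5 - 9*5)/(-16))² = 82 + (-(45 + 54 - 30 - 45)/16)² = 82 + (-1/16*24)² = 82 + (-3/2)² = 82 + 9/4 = 337/4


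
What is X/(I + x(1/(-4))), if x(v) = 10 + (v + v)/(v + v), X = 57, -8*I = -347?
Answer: 152/145 ≈ 1.0483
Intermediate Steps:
I = 347/8 (I = -1/8*(-347) = 347/8 ≈ 43.375)
x(v) = 11 (x(v) = 10 + (2*v)/((2*v)) = 10 + (2*v)*(1/(2*v)) = 10 + 1 = 11)
X/(I + x(1/(-4))) = 57/(347/8 + 11) = 57/(435/8) = 57*(8/435) = 152/145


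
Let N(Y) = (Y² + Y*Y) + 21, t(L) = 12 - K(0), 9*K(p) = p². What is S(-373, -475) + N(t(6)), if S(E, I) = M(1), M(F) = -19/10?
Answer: 3071/10 ≈ 307.10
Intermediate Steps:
K(p) = p²/9
M(F) = -19/10 (M(F) = -19*⅒ = -19/10)
S(E, I) = -19/10
t(L) = 12 (t(L) = 12 - 0²/9 = 12 - 0/9 = 12 - 1*0 = 12 + 0 = 12)
N(Y) = 21 + 2*Y² (N(Y) = (Y² + Y²) + 21 = 2*Y² + 21 = 21 + 2*Y²)
S(-373, -475) + N(t(6)) = -19/10 + (21 + 2*12²) = -19/10 + (21 + 2*144) = -19/10 + (21 + 288) = -19/10 + 309 = 3071/10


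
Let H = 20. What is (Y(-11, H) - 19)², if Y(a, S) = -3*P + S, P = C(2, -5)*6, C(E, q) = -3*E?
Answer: 11881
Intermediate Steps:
P = -36 (P = -3*2*6 = -6*6 = -36)
Y(a, S) = 108 + S (Y(a, S) = -3*(-36) + S = 108 + S)
(Y(-11, H) - 19)² = ((108 + 20) - 19)² = (128 - 19)² = 109² = 11881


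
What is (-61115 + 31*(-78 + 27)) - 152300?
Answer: -214996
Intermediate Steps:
(-61115 + 31*(-78 + 27)) - 152300 = (-61115 + 31*(-51)) - 152300 = (-61115 - 1581) - 152300 = -62696 - 152300 = -214996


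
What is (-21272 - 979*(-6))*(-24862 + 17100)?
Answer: 119519276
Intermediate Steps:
(-21272 - 979*(-6))*(-24862 + 17100) = (-21272 + 5874)*(-7762) = -15398*(-7762) = 119519276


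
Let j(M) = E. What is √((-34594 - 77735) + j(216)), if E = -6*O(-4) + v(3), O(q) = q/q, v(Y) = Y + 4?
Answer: 2*I*√28082 ≈ 335.15*I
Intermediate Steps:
v(Y) = 4 + Y
O(q) = 1
E = 1 (E = -6*1 + (4 + 3) = -6 + 7 = 1)
j(M) = 1
√((-34594 - 77735) + j(216)) = √((-34594 - 77735) + 1) = √(-112329 + 1) = √(-112328) = 2*I*√28082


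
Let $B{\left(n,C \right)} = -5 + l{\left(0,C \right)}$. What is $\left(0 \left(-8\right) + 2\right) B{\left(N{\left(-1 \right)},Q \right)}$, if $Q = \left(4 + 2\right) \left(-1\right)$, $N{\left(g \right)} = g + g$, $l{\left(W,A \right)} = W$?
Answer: $-10$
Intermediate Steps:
$N{\left(g \right)} = 2 g$
$Q = -6$ ($Q = 6 \left(-1\right) = -6$)
$B{\left(n,C \right)} = -5$ ($B{\left(n,C \right)} = -5 + 0 = -5$)
$\left(0 \left(-8\right) + 2\right) B{\left(N{\left(-1 \right)},Q \right)} = \left(0 \left(-8\right) + 2\right) \left(-5\right) = \left(0 + 2\right) \left(-5\right) = 2 \left(-5\right) = -10$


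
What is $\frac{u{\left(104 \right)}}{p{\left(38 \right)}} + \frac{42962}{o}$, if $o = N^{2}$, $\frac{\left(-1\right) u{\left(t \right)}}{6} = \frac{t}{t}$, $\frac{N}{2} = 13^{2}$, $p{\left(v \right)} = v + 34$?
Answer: $\frac{100325}{342732} \approx 0.29272$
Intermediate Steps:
$p{\left(v \right)} = 34 + v$
$N = 338$ ($N = 2 \cdot 13^{2} = 2 \cdot 169 = 338$)
$u{\left(t \right)} = -6$ ($u{\left(t \right)} = - 6 \frac{t}{t} = \left(-6\right) 1 = -6$)
$o = 114244$ ($o = 338^{2} = 114244$)
$\frac{u{\left(104 \right)}}{p{\left(38 \right)}} + \frac{42962}{o} = - \frac{6}{34 + 38} + \frac{42962}{114244} = - \frac{6}{72} + 42962 \cdot \frac{1}{114244} = \left(-6\right) \frac{1}{72} + \frac{21481}{57122} = - \frac{1}{12} + \frac{21481}{57122} = \frac{100325}{342732}$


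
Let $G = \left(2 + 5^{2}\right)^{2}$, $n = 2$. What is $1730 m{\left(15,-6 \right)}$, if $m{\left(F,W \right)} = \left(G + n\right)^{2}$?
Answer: $924444530$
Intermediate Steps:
$G = 729$ ($G = \left(2 + 25\right)^{2} = 27^{2} = 729$)
$m{\left(F,W \right)} = 534361$ ($m{\left(F,W \right)} = \left(729 + 2\right)^{2} = 731^{2} = 534361$)
$1730 m{\left(15,-6 \right)} = 1730 \cdot 534361 = 924444530$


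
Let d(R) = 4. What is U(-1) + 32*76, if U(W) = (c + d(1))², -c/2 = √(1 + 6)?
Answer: 2476 - 16*√7 ≈ 2433.7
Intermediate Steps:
c = -2*√7 (c = -2*√(1 + 6) = -2*√7 ≈ -5.2915)
U(W) = (4 - 2*√7)² (U(W) = (-2*√7 + 4)² = (4 - 2*√7)²)
U(-1) + 32*76 = (44 - 16*√7) + 32*76 = (44 - 16*√7) + 2432 = 2476 - 16*√7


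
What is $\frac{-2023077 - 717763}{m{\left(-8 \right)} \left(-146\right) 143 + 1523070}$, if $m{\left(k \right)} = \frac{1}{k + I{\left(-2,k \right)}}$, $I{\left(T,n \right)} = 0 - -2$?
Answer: $- \frac{8222520}{4579649} \approx -1.7954$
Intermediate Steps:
$I{\left(T,n \right)} = 2$ ($I{\left(T,n \right)} = 0 + 2 = 2$)
$m{\left(k \right)} = \frac{1}{2 + k}$ ($m{\left(k \right)} = \frac{1}{k + 2} = \frac{1}{2 + k}$)
$\frac{-2023077 - 717763}{m{\left(-8 \right)} \left(-146\right) 143 + 1523070} = \frac{-2023077 - 717763}{\frac{1}{2 - 8} \left(-146\right) 143 + 1523070} = - \frac{2740840}{\frac{1}{-6} \left(-146\right) 143 + 1523070} = - \frac{2740840}{\left(- \frac{1}{6}\right) \left(-146\right) 143 + 1523070} = - \frac{2740840}{\frac{73}{3} \cdot 143 + 1523070} = - \frac{2740840}{\frac{10439}{3} + 1523070} = - \frac{2740840}{\frac{4579649}{3}} = \left(-2740840\right) \frac{3}{4579649} = - \frac{8222520}{4579649}$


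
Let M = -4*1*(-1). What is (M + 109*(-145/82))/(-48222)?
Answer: 5159/1318068 ≈ 0.0039141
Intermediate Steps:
M = 4 (M = -4*(-1) = 4)
(M + 109*(-145/82))/(-48222) = (4 + 109*(-145/82))/(-48222) = (4 + 109*(-145*1/82))*(-1/48222) = (4 + 109*(-145/82))*(-1/48222) = (4 - 15805/82)*(-1/48222) = -15477/82*(-1/48222) = 5159/1318068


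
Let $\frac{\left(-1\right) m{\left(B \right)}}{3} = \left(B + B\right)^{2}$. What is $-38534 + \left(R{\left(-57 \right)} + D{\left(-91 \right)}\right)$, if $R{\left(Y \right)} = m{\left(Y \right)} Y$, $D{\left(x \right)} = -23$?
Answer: $2183759$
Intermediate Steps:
$m{\left(B \right)} = - 12 B^{2}$ ($m{\left(B \right)} = - 3 \left(B + B\right)^{2} = - 3 \left(2 B\right)^{2} = - 3 \cdot 4 B^{2} = - 12 B^{2}$)
$R{\left(Y \right)} = - 12 Y^{3}$ ($R{\left(Y \right)} = - 12 Y^{2} Y = - 12 Y^{3}$)
$-38534 + \left(R{\left(-57 \right)} + D{\left(-91 \right)}\right) = -38534 - \left(23 + 12 \left(-57\right)^{3}\right) = -38534 - -2222293 = -38534 + \left(2222316 - 23\right) = -38534 + 2222293 = 2183759$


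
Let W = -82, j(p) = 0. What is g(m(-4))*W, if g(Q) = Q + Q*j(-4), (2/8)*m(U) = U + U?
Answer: 2624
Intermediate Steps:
m(U) = 8*U (m(U) = 4*(U + U) = 4*(2*U) = 8*U)
g(Q) = Q (g(Q) = Q + Q*0 = Q + 0 = Q)
g(m(-4))*W = (8*(-4))*(-82) = -32*(-82) = 2624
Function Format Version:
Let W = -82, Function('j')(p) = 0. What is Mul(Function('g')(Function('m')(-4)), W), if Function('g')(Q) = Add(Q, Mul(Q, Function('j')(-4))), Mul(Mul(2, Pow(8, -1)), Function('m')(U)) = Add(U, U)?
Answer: 2624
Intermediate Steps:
Function('m')(U) = Mul(8, U) (Function('m')(U) = Mul(4, Add(U, U)) = Mul(4, Mul(2, U)) = Mul(8, U))
Function('g')(Q) = Q (Function('g')(Q) = Add(Q, Mul(Q, 0)) = Add(Q, 0) = Q)
Mul(Function('g')(Function('m')(-4)), W) = Mul(Mul(8, -4), -82) = Mul(-32, -82) = 2624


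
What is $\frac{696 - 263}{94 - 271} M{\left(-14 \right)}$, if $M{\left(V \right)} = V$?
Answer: $\frac{6062}{177} \approx 34.249$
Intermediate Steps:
$\frac{696 - 263}{94 - 271} M{\left(-14 \right)} = \frac{696 - 263}{94 - 271} \left(-14\right) = \frac{433}{-177} \left(-14\right) = 433 \left(- \frac{1}{177}\right) \left(-14\right) = \left(- \frac{433}{177}\right) \left(-14\right) = \frac{6062}{177}$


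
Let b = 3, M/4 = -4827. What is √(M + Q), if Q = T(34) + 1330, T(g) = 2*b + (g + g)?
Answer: 4*I*√1119 ≈ 133.81*I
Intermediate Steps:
M = -19308 (M = 4*(-4827) = -19308)
T(g) = 6 + 2*g (T(g) = 2*3 + (g + g) = 6 + 2*g)
Q = 1404 (Q = (6 + 2*34) + 1330 = (6 + 68) + 1330 = 74 + 1330 = 1404)
√(M + Q) = √(-19308 + 1404) = √(-17904) = 4*I*√1119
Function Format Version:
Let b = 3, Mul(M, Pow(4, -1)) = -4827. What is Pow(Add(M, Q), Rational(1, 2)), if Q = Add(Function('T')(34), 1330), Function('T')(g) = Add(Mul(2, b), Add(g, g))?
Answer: Mul(4, I, Pow(1119, Rational(1, 2))) ≈ Mul(133.81, I)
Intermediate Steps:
M = -19308 (M = Mul(4, -4827) = -19308)
Function('T')(g) = Add(6, Mul(2, g)) (Function('T')(g) = Add(Mul(2, 3), Add(g, g)) = Add(6, Mul(2, g)))
Q = 1404 (Q = Add(Add(6, Mul(2, 34)), 1330) = Add(Add(6, 68), 1330) = Add(74, 1330) = 1404)
Pow(Add(M, Q), Rational(1, 2)) = Pow(Add(-19308, 1404), Rational(1, 2)) = Pow(-17904, Rational(1, 2)) = Mul(4, I, Pow(1119, Rational(1, 2)))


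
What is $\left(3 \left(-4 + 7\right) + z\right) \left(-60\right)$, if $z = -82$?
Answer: $4380$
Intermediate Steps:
$\left(3 \left(-4 + 7\right) + z\right) \left(-60\right) = \left(3 \left(-4 + 7\right) - 82\right) \left(-60\right) = \left(3 \cdot 3 - 82\right) \left(-60\right) = \left(9 - 82\right) \left(-60\right) = \left(-73\right) \left(-60\right) = 4380$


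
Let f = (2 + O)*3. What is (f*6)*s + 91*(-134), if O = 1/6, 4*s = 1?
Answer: -48737/4 ≈ -12184.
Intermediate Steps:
s = ¼ (s = (¼)*1 = ¼ ≈ 0.25000)
O = ⅙ ≈ 0.16667
f = 13/2 (f = (2 + ⅙)*3 = (13/6)*3 = 13/2 ≈ 6.5000)
(f*6)*s + 91*(-134) = ((13/2)*6)*(¼) + 91*(-134) = 39*(¼) - 12194 = 39/4 - 12194 = -48737/4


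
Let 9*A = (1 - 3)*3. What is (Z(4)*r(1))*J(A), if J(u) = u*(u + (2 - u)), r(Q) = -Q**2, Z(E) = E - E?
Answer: 0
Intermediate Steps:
Z(E) = 0
A = -2/3 (A = ((1 - 3)*3)/9 = (-2*3)/9 = (1/9)*(-6) = -2/3 ≈ -0.66667)
J(u) = 2*u (J(u) = u*2 = 2*u)
(Z(4)*r(1))*J(A) = (0*(-1*1**2))*(2*(-2/3)) = (0*(-1*1))*(-4/3) = (0*(-1))*(-4/3) = 0*(-4/3) = 0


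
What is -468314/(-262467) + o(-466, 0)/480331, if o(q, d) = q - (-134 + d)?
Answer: 224858592890/126071036577 ≈ 1.7836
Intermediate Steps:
o(q, d) = 134 + q - d (o(q, d) = q + (134 - d) = 134 + q - d)
-468314/(-262467) + o(-466, 0)/480331 = -468314/(-262467) + (134 - 466 - 1*0)/480331 = -468314*(-1/262467) + (134 - 466 + 0)*(1/480331) = 468314/262467 - 332*1/480331 = 468314/262467 - 332/480331 = 224858592890/126071036577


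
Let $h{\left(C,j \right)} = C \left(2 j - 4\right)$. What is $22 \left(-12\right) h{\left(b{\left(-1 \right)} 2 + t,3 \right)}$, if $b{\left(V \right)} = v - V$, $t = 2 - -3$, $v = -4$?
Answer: $528$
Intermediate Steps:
$t = 5$ ($t = 2 + 3 = 5$)
$b{\left(V \right)} = -4 - V$
$h{\left(C,j \right)} = C \left(-4 + 2 j\right)$
$22 \left(-12\right) h{\left(b{\left(-1 \right)} 2 + t,3 \right)} = 22 \left(-12\right) 2 \left(\left(-4 - -1\right) 2 + 5\right) \left(-2 + 3\right) = - 264 \cdot 2 \left(\left(-4 + 1\right) 2 + 5\right) 1 = - 264 \cdot 2 \left(\left(-3\right) 2 + 5\right) 1 = - 264 \cdot 2 \left(-6 + 5\right) 1 = - 264 \cdot 2 \left(-1\right) 1 = \left(-264\right) \left(-2\right) = 528$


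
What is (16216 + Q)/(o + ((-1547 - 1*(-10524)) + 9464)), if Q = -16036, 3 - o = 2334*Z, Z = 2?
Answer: 15/1148 ≈ 0.013066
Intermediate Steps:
o = -4665 (o = 3 - 2334*2 = 3 - 1*4668 = 3 - 4668 = -4665)
(16216 + Q)/(o + ((-1547 - 1*(-10524)) + 9464)) = (16216 - 16036)/(-4665 + ((-1547 - 1*(-10524)) + 9464)) = 180/(-4665 + ((-1547 + 10524) + 9464)) = 180/(-4665 + (8977 + 9464)) = 180/(-4665 + 18441) = 180/13776 = 180*(1/13776) = 15/1148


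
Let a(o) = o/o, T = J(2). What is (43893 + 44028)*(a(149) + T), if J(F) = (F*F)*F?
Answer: 791289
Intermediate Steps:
J(F) = F**3 (J(F) = F**2*F = F**3)
T = 8 (T = 2**3 = 8)
a(o) = 1
(43893 + 44028)*(a(149) + T) = (43893 + 44028)*(1 + 8) = 87921*9 = 791289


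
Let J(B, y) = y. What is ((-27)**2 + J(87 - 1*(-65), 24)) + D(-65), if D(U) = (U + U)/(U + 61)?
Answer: 1571/2 ≈ 785.50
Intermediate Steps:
D(U) = 2*U/(61 + U) (D(U) = (2*U)/(61 + U) = 2*U/(61 + U))
((-27)**2 + J(87 - 1*(-65), 24)) + D(-65) = ((-27)**2 + 24) + 2*(-65)/(61 - 65) = (729 + 24) + 2*(-65)/(-4) = 753 + 2*(-65)*(-1/4) = 753 + 65/2 = 1571/2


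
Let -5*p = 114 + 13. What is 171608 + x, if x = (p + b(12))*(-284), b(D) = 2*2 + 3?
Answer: 884168/5 ≈ 1.7683e+5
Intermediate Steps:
p = -127/5 (p = -(114 + 13)/5 = -⅕*127 = -127/5 ≈ -25.400)
b(D) = 7 (b(D) = 4 + 3 = 7)
x = 26128/5 (x = (-127/5 + 7)*(-284) = -92/5*(-284) = 26128/5 ≈ 5225.6)
171608 + x = 171608 + 26128/5 = 884168/5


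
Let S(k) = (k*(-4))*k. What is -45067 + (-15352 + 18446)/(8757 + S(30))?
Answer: -232407425/5157 ≈ -45066.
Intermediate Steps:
S(k) = -4*k² (S(k) = (-4*k)*k = -4*k²)
-45067 + (-15352 + 18446)/(8757 + S(30)) = -45067 + (-15352 + 18446)/(8757 - 4*30²) = -45067 + 3094/(8757 - 4*900) = -45067 + 3094/(8757 - 3600) = -45067 + 3094/5157 = -232407425/5157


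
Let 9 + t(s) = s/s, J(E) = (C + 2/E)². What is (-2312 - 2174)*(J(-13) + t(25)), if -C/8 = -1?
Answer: -40607272/169 ≈ -2.4028e+5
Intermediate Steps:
C = 8 (C = -8*(-1) = 8)
J(E) = (8 + 2/E)²
t(s) = -8 (t(s) = -9 + s/s = -9 + 1 = -8)
(-2312 - 2174)*(J(-13) + t(25)) = (-2312 - 2174)*(4*(1 + 4*(-13))²/(-13)² - 8) = -4486*(4*(1/169)*(1 - 52)² - 8) = -4486*(4*(1/169)*(-51)² - 8) = -4486*(4*(1/169)*2601 - 8) = -4486*(10404/169 - 8) = -4486*9052/169 = -40607272/169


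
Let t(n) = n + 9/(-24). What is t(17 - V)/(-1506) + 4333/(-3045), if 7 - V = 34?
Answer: -845503/582320 ≈ -1.4520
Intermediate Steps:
V = -27 (V = 7 - 1*34 = 7 - 34 = -27)
t(n) = -3/8 + n (t(n) = n + 9*(-1/24) = n - 3/8 = -3/8 + n)
t(17 - V)/(-1506) + 4333/(-3045) = (-3/8 + (17 - 1*(-27)))/(-1506) + 4333/(-3045) = (-3/8 + (17 + 27))*(-1/1506) + 4333*(-1/3045) = (-3/8 + 44)*(-1/1506) - 619/435 = (349/8)*(-1/1506) - 619/435 = -349/12048 - 619/435 = -845503/582320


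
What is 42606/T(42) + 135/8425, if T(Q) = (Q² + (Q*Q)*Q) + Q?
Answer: 12306708/21313565 ≈ 0.57741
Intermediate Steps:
T(Q) = Q + Q² + Q³ (T(Q) = (Q² + Q²*Q) + Q = (Q² + Q³) + Q = Q + Q² + Q³)
42606/T(42) + 135/8425 = 42606/((42*(1 + 42 + 42²))) + 135/8425 = 42606/((42*(1 + 42 + 1764))) + 135*(1/8425) = 42606/((42*1807)) + 27/1685 = 42606/75894 + 27/1685 = 42606*(1/75894) + 27/1685 = 7101/12649 + 27/1685 = 12306708/21313565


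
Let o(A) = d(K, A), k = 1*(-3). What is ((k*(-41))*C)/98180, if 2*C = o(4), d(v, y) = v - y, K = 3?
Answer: -123/196360 ≈ -0.00062640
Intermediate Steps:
k = -3
o(A) = 3 - A
C = -1/2 (C = (3 - 1*4)/2 = (3 - 4)/2 = (1/2)*(-1) = -1/2 ≈ -0.50000)
((k*(-41))*C)/98180 = (-3*(-41)*(-1/2))/98180 = (123*(-1/2))*(1/98180) = -123/2*1/98180 = -123/196360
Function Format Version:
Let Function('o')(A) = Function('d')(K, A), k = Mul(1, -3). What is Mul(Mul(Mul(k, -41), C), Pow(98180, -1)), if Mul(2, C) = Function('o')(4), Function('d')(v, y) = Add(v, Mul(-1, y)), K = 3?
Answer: Rational(-123, 196360) ≈ -0.00062640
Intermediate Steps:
k = -3
Function('o')(A) = Add(3, Mul(-1, A))
C = Rational(-1, 2) (C = Mul(Rational(1, 2), Add(3, Mul(-1, 4))) = Mul(Rational(1, 2), Add(3, -4)) = Mul(Rational(1, 2), -1) = Rational(-1, 2) ≈ -0.50000)
Mul(Mul(Mul(k, -41), C), Pow(98180, -1)) = Mul(Mul(Mul(-3, -41), Rational(-1, 2)), Pow(98180, -1)) = Mul(Mul(123, Rational(-1, 2)), Rational(1, 98180)) = Mul(Rational(-123, 2), Rational(1, 98180)) = Rational(-123, 196360)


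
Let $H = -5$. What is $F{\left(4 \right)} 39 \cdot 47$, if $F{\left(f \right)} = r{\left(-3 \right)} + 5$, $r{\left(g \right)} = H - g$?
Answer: $5499$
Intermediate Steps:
$r{\left(g \right)} = -5 - g$
$F{\left(f \right)} = 3$ ($F{\left(f \right)} = \left(-5 - -3\right) + 5 = \left(-5 + 3\right) + 5 = -2 + 5 = 3$)
$F{\left(4 \right)} 39 \cdot 47 = 3 \cdot 39 \cdot 47 = 117 \cdot 47 = 5499$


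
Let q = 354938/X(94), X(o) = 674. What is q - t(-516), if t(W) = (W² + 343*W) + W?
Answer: -29731955/337 ≈ -88225.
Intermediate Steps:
t(W) = W² + 344*W
q = 177469/337 (q = 354938/674 = 354938*(1/674) = 177469/337 ≈ 526.61)
q - t(-516) = 177469/337 - (-516)*(344 - 516) = 177469/337 - (-516)*(-172) = 177469/337 - 1*88752 = 177469/337 - 88752 = -29731955/337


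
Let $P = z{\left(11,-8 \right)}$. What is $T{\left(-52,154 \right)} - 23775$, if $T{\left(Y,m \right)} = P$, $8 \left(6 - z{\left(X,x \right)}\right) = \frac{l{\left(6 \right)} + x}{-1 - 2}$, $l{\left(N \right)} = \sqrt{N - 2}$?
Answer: $- \frac{95077}{4} \approx -23769.0$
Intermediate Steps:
$l{\left(N \right)} = \sqrt{-2 + N}$
$z{\left(X,x \right)} = \frac{73}{12} + \frac{x}{24}$ ($z{\left(X,x \right)} = 6 - \frac{\left(\sqrt{-2 + 6} + x\right) \frac{1}{-1 - 2}}{8} = 6 - \frac{\left(\sqrt{4} + x\right) \frac{1}{-3}}{8} = 6 - \frac{\left(2 + x\right) \left(- \frac{1}{3}\right)}{8} = 6 - \frac{- \frac{2}{3} - \frac{x}{3}}{8} = 6 + \left(\frac{1}{12} + \frac{x}{24}\right) = \frac{73}{12} + \frac{x}{24}$)
$P = \frac{23}{4}$ ($P = \frac{73}{12} + \frac{1}{24} \left(-8\right) = \frac{73}{12} - \frac{1}{3} = \frac{23}{4} \approx 5.75$)
$T{\left(Y,m \right)} = \frac{23}{4}$
$T{\left(-52,154 \right)} - 23775 = \frac{23}{4} - 23775 = - \frac{95077}{4}$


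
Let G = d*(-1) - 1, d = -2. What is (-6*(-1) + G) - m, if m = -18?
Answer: 25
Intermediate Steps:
G = 1 (G = -2*(-1) - 1 = 2 - 1 = 1)
(-6*(-1) + G) - m = (-6*(-1) + 1) - 1*(-18) = (6 + 1) + 18 = 7 + 18 = 25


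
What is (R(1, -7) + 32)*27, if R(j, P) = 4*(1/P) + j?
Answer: 6129/7 ≈ 875.57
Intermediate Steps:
R(j, P) = j + 4/P (R(j, P) = 4/P + j = j + 4/P)
(R(1, -7) + 32)*27 = ((1 + 4/(-7)) + 32)*27 = ((1 + 4*(-⅐)) + 32)*27 = ((1 - 4/7) + 32)*27 = (3/7 + 32)*27 = (227/7)*27 = 6129/7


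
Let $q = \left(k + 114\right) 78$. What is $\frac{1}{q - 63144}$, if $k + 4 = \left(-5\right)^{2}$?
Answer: $- \frac{1}{52614} \approx -1.9006 \cdot 10^{-5}$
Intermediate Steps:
$k = 21$ ($k = -4 + \left(-5\right)^{2} = -4 + 25 = 21$)
$q = 10530$ ($q = \left(21 + 114\right) 78 = 135 \cdot 78 = 10530$)
$\frac{1}{q - 63144} = \frac{1}{10530 - 63144} = \frac{1}{-52614} = - \frac{1}{52614}$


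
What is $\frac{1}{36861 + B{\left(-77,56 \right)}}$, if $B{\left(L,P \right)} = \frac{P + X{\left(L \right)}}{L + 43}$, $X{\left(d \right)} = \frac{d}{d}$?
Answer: $\frac{34}{1253217} \approx 2.713 \cdot 10^{-5}$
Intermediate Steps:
$X{\left(d \right)} = 1$
$B{\left(L,P \right)} = \frac{1 + P}{43 + L}$ ($B{\left(L,P \right)} = \frac{P + 1}{L + 43} = \frac{1 + P}{43 + L}$)
$\frac{1}{36861 + B{\left(-77,56 \right)}} = \frac{1}{36861 + \frac{1 + 56}{43 - 77}} = \frac{1}{36861 + \frac{1}{-34} \cdot 57} = \frac{1}{36861 - \frac{57}{34}} = \frac{1}{\frac{1253217}{34}} = \frac{34}{1253217}$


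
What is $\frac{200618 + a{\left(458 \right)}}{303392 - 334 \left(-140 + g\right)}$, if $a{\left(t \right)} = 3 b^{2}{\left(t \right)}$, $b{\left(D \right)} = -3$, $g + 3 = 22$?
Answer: $\frac{200645}{343806} \approx 0.5836$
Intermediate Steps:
$g = 19$ ($g = -3 + 22 = 19$)
$a{\left(t \right)} = 27$ ($a{\left(t \right)} = 3 \left(-3\right)^{2} = 3 \cdot 9 = 27$)
$\frac{200618 + a{\left(458 \right)}}{303392 - 334 \left(-140 + g\right)} = \frac{200618 + 27}{303392 - 334 \left(-140 + 19\right)} = \frac{200645}{303392 - -40414} = \frac{200645}{303392 + 40414} = \frac{200645}{343806}$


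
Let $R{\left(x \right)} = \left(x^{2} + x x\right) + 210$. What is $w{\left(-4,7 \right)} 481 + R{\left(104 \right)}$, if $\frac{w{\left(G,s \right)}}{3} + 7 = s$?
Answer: $21842$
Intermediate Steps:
$w{\left(G,s \right)} = -21 + 3 s$
$R{\left(x \right)} = 210 + 2 x^{2}$ ($R{\left(x \right)} = \left(x^{2} + x^{2}\right) + 210 = 2 x^{2} + 210 = 210 + 2 x^{2}$)
$w{\left(-4,7 \right)} 481 + R{\left(104 \right)} = \left(-21 + 3 \cdot 7\right) 481 + \left(210 + 2 \cdot 104^{2}\right) = \left(-21 + 21\right) 481 + \left(210 + 2 \cdot 10816\right) = 0 \cdot 481 + \left(210 + 21632\right) = 0 + 21842 = 21842$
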